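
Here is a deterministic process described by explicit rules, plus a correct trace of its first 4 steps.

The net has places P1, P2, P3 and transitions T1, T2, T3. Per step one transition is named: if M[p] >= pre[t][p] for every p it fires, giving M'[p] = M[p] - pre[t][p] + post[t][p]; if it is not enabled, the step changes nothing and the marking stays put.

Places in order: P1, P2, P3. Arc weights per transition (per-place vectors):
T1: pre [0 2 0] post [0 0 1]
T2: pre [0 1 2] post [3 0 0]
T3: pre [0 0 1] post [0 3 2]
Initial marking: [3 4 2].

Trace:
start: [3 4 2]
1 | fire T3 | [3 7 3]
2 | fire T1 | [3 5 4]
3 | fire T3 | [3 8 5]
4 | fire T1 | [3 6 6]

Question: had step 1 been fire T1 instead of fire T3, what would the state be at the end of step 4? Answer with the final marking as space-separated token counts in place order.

(re-executing from step 1 with the substitution; state before step 1: [3 4 2])
1 | fire T1 | [3 2 3]
2 | fire T1 | [3 0 4]
3 | fire T3 | [3 3 5]
4 | fire T1 | [3 1 6]

3 1 6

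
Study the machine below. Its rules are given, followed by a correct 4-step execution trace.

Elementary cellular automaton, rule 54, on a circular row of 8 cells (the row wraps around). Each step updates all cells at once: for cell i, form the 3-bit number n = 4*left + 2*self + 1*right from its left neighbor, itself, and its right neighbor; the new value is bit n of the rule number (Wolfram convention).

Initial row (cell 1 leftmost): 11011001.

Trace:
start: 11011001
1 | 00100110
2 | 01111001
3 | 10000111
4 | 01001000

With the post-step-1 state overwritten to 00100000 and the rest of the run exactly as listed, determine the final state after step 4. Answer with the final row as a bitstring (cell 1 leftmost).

11011101

state after step 1 := 00100000
2 | 01110000
3 | 10001000
4 | 11011101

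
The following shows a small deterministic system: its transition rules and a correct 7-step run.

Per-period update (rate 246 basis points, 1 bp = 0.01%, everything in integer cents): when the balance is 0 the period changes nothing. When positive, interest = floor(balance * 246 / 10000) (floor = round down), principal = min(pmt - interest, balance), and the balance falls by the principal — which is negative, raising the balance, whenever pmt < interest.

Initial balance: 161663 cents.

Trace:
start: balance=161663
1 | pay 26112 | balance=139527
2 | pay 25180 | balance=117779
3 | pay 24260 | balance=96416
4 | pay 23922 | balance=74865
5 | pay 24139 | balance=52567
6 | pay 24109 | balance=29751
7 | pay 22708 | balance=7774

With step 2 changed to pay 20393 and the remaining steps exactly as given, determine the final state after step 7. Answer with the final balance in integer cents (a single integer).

(re-executing from step 2 with the substitution; state before step 2: balance=139527)
2 | pay 20393 | balance=122566
3 | pay 24260 | balance=101321
4 | pay 23922 | balance=79891
5 | pay 24139 | balance=57717
6 | pay 24109 | balance=35027
7 | pay 22708 | balance=13180

13180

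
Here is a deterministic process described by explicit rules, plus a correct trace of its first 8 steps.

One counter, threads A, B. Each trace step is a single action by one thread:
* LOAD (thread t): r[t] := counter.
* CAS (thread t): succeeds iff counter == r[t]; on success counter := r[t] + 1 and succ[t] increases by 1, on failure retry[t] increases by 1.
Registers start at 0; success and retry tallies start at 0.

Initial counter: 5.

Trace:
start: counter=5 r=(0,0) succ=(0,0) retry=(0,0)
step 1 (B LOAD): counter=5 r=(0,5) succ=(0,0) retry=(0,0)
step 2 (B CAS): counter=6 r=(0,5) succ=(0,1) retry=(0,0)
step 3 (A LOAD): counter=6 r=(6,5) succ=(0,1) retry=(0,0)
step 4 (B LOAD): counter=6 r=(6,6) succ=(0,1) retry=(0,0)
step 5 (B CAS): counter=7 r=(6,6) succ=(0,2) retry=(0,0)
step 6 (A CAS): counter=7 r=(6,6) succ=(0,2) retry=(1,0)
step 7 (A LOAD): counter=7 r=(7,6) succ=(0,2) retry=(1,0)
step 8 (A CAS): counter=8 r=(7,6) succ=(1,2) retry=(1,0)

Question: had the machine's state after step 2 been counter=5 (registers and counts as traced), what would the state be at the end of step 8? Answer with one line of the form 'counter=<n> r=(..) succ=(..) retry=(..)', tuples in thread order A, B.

state after step 2 := counter=5 r=(0,5) succ=(0,1) retry=(0,0)
step 3 (A LOAD): counter=5 r=(5,5) succ=(0,1) retry=(0,0)
step 4 (B LOAD): counter=5 r=(5,5) succ=(0,1) retry=(0,0)
step 5 (B CAS): counter=6 r=(5,5) succ=(0,2) retry=(0,0)
step 6 (A CAS): counter=6 r=(5,5) succ=(0,2) retry=(1,0)
step 7 (A LOAD): counter=6 r=(6,5) succ=(0,2) retry=(1,0)
step 8 (A CAS): counter=7 r=(6,5) succ=(1,2) retry=(1,0)

counter=7 r=(6,5) succ=(1,2) retry=(1,0)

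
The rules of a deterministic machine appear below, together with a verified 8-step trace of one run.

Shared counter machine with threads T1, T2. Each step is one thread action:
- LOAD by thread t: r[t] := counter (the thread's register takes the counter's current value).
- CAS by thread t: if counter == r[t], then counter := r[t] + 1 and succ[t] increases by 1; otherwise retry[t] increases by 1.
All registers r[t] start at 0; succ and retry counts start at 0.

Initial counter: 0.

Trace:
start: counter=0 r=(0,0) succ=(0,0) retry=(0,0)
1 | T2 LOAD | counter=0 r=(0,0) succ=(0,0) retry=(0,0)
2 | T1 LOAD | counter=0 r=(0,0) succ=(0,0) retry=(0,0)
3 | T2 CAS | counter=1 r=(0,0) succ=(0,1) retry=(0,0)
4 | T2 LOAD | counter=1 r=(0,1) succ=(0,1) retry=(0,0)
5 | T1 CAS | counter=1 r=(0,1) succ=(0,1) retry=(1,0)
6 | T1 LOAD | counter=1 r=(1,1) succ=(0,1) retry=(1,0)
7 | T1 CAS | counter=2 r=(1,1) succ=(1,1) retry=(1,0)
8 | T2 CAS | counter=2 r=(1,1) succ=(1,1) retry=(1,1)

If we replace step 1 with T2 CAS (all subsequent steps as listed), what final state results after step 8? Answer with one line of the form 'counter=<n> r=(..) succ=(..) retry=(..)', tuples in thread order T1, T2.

(re-executing from step 1 with the substitution; state before step 1: counter=0 r=(0,0) succ=(0,0) retry=(0,0))
1 | T2 CAS | counter=1 r=(0,0) succ=(0,1) retry=(0,0)
2 | T1 LOAD | counter=1 r=(1,0) succ=(0,1) retry=(0,0)
3 | T2 CAS | counter=1 r=(1,0) succ=(0,1) retry=(0,1)
4 | T2 LOAD | counter=1 r=(1,1) succ=(0,1) retry=(0,1)
5 | T1 CAS | counter=2 r=(1,1) succ=(1,1) retry=(0,1)
6 | T1 LOAD | counter=2 r=(2,1) succ=(1,1) retry=(0,1)
7 | T1 CAS | counter=3 r=(2,1) succ=(2,1) retry=(0,1)
8 | T2 CAS | counter=3 r=(2,1) succ=(2,1) retry=(0,2)

counter=3 r=(2,1) succ=(2,1) retry=(0,2)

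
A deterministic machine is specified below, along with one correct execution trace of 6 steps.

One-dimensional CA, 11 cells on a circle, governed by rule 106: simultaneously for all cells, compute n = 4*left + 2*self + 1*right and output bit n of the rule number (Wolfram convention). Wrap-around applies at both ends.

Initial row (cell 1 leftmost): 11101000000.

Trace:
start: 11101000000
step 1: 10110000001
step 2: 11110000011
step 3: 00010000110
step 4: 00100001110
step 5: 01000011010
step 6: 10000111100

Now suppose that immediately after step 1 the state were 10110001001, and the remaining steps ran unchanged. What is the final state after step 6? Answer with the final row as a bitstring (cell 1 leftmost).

state after step 1 := 10110001001
step 2: 11110010011
step 3: 00010100110
step 4: 00101001110
step 5: 01010011010
step 6: 10100111100

10100111100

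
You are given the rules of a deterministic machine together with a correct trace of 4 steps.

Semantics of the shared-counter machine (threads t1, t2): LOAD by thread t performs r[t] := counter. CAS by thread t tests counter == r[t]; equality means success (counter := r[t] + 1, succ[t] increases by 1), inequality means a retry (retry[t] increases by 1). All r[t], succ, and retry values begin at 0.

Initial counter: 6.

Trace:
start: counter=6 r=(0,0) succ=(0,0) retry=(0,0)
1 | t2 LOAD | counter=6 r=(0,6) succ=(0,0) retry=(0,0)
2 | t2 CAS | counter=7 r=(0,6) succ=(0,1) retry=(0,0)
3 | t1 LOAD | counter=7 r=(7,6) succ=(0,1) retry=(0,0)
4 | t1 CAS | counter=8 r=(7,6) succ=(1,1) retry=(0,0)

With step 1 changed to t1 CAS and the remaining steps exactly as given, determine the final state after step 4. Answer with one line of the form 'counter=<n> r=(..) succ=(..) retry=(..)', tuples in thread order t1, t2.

(re-executing from step 1 with the substitution; state before step 1: counter=6 r=(0,0) succ=(0,0) retry=(0,0))
1 | t1 CAS | counter=6 r=(0,0) succ=(0,0) retry=(1,0)
2 | t2 CAS | counter=6 r=(0,0) succ=(0,0) retry=(1,1)
3 | t1 LOAD | counter=6 r=(6,0) succ=(0,0) retry=(1,1)
4 | t1 CAS | counter=7 r=(6,0) succ=(1,0) retry=(1,1)

counter=7 r=(6,0) succ=(1,0) retry=(1,1)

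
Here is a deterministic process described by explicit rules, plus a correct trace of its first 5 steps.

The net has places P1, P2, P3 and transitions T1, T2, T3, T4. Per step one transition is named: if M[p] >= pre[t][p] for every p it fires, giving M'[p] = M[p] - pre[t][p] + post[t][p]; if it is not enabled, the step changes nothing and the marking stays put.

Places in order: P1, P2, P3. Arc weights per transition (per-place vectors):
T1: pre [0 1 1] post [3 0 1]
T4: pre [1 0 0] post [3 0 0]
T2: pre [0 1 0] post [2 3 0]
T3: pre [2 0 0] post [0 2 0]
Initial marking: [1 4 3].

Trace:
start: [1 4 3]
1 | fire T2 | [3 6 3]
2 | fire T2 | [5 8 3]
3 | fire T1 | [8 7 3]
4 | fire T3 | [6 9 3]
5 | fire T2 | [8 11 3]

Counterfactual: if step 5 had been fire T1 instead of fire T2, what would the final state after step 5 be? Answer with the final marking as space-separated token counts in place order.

9 8 3

(re-executing from step 5 with the substitution; state before step 5: [6 9 3])
5 | fire T1 | [9 8 3]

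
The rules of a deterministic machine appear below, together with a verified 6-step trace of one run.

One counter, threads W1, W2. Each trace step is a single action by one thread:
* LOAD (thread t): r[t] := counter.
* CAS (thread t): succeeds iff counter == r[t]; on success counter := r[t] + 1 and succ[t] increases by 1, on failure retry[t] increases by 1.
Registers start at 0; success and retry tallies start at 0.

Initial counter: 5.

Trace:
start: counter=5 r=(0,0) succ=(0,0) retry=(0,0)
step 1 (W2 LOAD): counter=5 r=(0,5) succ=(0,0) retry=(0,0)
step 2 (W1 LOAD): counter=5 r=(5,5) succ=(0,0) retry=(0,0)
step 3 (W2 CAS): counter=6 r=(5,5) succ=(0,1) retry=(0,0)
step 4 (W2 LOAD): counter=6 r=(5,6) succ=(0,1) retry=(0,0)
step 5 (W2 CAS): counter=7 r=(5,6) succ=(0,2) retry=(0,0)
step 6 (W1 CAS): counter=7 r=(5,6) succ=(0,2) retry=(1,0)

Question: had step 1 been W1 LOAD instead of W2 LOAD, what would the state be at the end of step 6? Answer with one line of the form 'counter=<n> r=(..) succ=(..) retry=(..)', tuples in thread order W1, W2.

(re-executing from step 1 with the substitution; state before step 1: counter=5 r=(0,0) succ=(0,0) retry=(0,0))
step 1 (W1 LOAD): counter=5 r=(5,0) succ=(0,0) retry=(0,0)
step 2 (W1 LOAD): counter=5 r=(5,0) succ=(0,0) retry=(0,0)
step 3 (W2 CAS): counter=5 r=(5,0) succ=(0,0) retry=(0,1)
step 4 (W2 LOAD): counter=5 r=(5,5) succ=(0,0) retry=(0,1)
step 5 (W2 CAS): counter=6 r=(5,5) succ=(0,1) retry=(0,1)
step 6 (W1 CAS): counter=6 r=(5,5) succ=(0,1) retry=(1,1)

counter=6 r=(5,5) succ=(0,1) retry=(1,1)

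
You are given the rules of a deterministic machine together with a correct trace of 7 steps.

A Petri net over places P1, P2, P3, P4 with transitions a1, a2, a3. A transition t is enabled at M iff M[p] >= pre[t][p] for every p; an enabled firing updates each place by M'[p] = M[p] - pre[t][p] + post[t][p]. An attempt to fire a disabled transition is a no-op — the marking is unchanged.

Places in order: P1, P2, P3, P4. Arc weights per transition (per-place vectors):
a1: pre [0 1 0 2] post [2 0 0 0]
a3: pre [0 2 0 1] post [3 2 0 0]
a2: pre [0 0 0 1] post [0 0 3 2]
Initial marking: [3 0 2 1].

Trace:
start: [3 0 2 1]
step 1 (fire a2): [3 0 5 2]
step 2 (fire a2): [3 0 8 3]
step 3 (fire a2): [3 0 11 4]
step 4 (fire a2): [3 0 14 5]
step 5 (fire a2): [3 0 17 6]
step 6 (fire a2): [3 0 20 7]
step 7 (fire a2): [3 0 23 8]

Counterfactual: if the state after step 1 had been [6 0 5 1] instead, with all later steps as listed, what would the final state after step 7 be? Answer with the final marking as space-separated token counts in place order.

6 0 23 7

state after step 1 := [6 0 5 1]
step 2 (fire a2): [6 0 8 2]
step 3 (fire a2): [6 0 11 3]
step 4 (fire a2): [6 0 14 4]
step 5 (fire a2): [6 0 17 5]
step 6 (fire a2): [6 0 20 6]
step 7 (fire a2): [6 0 23 7]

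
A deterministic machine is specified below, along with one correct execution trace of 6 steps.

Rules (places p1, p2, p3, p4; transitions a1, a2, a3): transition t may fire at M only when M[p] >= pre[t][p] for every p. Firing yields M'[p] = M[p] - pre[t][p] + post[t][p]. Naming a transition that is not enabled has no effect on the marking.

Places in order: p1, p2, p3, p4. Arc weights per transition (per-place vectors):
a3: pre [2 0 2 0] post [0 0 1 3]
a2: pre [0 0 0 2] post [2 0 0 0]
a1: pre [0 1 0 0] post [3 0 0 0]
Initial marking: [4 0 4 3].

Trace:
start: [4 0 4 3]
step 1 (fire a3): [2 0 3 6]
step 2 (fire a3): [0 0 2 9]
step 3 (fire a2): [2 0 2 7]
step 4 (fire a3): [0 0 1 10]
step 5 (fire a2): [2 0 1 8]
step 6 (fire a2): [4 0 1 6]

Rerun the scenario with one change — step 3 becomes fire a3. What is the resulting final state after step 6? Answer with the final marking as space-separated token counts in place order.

4 0 2 5

(re-executing from step 3 with the substitution; state before step 3: [0 0 2 9])
step 3 (fire a3): [0 0 2 9]
step 4 (fire a3): [0 0 2 9]
step 5 (fire a2): [2 0 2 7]
step 6 (fire a2): [4 0 2 5]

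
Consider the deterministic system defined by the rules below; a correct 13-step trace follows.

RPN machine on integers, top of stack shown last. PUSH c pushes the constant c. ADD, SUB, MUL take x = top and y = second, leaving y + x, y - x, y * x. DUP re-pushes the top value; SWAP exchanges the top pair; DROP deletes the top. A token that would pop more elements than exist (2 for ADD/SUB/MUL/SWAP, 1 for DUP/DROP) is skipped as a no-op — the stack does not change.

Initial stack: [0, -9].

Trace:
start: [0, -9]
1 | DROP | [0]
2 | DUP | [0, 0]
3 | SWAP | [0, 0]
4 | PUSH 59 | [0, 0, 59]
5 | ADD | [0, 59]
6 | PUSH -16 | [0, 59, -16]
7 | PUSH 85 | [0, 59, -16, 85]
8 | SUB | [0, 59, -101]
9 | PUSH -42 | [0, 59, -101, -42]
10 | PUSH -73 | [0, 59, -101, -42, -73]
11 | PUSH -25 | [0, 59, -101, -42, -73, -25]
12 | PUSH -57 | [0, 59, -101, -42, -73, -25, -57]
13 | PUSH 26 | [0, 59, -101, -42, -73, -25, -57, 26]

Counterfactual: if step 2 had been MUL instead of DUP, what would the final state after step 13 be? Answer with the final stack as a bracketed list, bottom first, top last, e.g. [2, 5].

(re-executing from step 2 with the substitution; state before step 2: [0])
2 | MUL | [0]
3 | SWAP | [0]
4 | PUSH 59 | [0, 59]
5 | ADD | [59]
6 | PUSH -16 | [59, -16]
7 | PUSH 85 | [59, -16, 85]
8 | SUB | [59, -101]
9 | PUSH -42 | [59, -101, -42]
10 | PUSH -73 | [59, -101, -42, -73]
11 | PUSH -25 | [59, -101, -42, -73, -25]
12 | PUSH -57 | [59, -101, -42, -73, -25, -57]
13 | PUSH 26 | [59, -101, -42, -73, -25, -57, 26]

[59, -101, -42, -73, -25, -57, 26]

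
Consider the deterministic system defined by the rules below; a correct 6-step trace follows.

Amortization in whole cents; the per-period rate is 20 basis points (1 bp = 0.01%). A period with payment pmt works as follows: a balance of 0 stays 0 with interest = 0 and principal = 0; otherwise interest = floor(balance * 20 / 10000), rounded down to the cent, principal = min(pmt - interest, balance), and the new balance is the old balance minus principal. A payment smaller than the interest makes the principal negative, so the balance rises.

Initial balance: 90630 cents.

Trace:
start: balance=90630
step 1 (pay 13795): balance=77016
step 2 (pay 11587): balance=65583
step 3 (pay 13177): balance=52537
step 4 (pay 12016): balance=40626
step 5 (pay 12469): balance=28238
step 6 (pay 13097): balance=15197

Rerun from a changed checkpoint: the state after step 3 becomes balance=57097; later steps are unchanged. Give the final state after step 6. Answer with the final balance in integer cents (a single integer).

19784

state after step 3 := balance=57097
step 4 (pay 12016): balance=45195
step 5 (pay 12469): balance=32816
step 6 (pay 13097): balance=19784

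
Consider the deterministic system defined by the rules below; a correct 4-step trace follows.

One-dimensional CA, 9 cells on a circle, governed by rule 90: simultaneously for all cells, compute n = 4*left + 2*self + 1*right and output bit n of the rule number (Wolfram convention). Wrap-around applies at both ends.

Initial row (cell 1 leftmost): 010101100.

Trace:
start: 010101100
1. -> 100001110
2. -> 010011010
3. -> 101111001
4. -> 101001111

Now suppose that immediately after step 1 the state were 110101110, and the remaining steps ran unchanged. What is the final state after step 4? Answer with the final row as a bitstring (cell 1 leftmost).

101001001

state after step 1 := 110101110
2. -> 110001010
3. -> 111010000
4. -> 101001001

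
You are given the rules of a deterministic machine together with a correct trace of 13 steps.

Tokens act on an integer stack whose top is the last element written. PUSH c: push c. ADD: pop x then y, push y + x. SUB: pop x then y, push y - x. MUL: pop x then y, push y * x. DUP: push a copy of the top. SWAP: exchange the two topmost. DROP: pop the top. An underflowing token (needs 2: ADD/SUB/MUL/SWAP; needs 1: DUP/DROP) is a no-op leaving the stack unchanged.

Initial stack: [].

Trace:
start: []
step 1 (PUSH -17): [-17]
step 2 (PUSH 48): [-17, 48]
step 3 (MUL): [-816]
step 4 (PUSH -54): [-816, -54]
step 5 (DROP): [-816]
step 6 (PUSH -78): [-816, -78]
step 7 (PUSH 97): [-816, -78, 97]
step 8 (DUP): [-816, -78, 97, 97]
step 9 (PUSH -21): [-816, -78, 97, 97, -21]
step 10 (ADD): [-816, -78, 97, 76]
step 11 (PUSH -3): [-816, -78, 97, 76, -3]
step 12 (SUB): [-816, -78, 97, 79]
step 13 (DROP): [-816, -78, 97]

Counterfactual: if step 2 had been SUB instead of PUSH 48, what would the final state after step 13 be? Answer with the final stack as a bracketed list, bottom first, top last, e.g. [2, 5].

[-17, -78, 97]

(re-executing from step 2 with the substitution; state before step 2: [-17])
step 2 (SUB): [-17]
step 3 (MUL): [-17]
step 4 (PUSH -54): [-17, -54]
step 5 (DROP): [-17]
step 6 (PUSH -78): [-17, -78]
step 7 (PUSH 97): [-17, -78, 97]
step 8 (DUP): [-17, -78, 97, 97]
step 9 (PUSH -21): [-17, -78, 97, 97, -21]
step 10 (ADD): [-17, -78, 97, 76]
step 11 (PUSH -3): [-17, -78, 97, 76, -3]
step 12 (SUB): [-17, -78, 97, 79]
step 13 (DROP): [-17, -78, 97]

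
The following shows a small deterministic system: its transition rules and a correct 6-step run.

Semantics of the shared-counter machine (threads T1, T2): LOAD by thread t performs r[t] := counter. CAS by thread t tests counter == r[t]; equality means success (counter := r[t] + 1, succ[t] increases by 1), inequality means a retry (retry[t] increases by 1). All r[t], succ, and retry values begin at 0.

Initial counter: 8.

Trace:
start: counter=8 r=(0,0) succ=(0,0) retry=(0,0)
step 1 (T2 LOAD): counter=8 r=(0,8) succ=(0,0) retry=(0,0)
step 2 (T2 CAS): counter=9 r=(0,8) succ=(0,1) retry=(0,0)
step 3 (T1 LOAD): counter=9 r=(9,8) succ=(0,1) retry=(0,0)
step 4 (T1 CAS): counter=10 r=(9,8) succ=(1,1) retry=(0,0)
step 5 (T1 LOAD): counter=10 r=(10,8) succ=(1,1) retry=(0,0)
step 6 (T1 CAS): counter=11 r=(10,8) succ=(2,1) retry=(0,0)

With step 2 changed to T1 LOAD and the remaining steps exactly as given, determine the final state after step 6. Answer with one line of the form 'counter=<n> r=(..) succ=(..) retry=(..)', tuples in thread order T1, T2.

(re-executing from step 2 with the substitution; state before step 2: counter=8 r=(0,8) succ=(0,0) retry=(0,0))
step 2 (T1 LOAD): counter=8 r=(8,8) succ=(0,0) retry=(0,0)
step 3 (T1 LOAD): counter=8 r=(8,8) succ=(0,0) retry=(0,0)
step 4 (T1 CAS): counter=9 r=(8,8) succ=(1,0) retry=(0,0)
step 5 (T1 LOAD): counter=9 r=(9,8) succ=(1,0) retry=(0,0)
step 6 (T1 CAS): counter=10 r=(9,8) succ=(2,0) retry=(0,0)

counter=10 r=(9,8) succ=(2,0) retry=(0,0)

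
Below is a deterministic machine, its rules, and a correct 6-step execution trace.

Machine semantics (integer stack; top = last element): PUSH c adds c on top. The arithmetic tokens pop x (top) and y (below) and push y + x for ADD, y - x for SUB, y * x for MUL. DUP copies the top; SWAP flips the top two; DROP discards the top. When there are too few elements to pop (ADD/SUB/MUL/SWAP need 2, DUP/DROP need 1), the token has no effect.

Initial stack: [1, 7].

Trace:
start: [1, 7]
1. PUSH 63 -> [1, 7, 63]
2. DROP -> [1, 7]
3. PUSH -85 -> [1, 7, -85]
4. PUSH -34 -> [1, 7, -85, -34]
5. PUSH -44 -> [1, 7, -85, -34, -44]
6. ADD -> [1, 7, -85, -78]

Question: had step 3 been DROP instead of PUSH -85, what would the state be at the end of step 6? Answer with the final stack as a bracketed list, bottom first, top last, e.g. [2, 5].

[1, -78]

(re-executing from step 3 with the substitution; state before step 3: [1, 7])
3. DROP -> [1]
4. PUSH -34 -> [1, -34]
5. PUSH -44 -> [1, -34, -44]
6. ADD -> [1, -78]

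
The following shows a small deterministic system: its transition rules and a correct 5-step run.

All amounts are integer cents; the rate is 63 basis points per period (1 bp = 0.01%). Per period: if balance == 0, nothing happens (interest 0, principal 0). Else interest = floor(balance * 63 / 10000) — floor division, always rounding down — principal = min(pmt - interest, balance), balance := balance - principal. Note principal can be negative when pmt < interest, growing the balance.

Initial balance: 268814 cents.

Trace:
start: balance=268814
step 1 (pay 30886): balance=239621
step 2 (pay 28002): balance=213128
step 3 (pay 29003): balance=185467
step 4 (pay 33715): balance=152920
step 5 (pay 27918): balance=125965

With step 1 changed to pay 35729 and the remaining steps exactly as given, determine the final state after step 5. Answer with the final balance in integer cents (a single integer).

(re-executing from step 1 with the substitution; state before step 1: balance=268814)
step 1 (pay 35729): balance=234778
step 2 (pay 28002): balance=208255
step 3 (pay 29003): balance=180564
step 4 (pay 33715): balance=147986
step 5 (pay 27918): balance=121000

121000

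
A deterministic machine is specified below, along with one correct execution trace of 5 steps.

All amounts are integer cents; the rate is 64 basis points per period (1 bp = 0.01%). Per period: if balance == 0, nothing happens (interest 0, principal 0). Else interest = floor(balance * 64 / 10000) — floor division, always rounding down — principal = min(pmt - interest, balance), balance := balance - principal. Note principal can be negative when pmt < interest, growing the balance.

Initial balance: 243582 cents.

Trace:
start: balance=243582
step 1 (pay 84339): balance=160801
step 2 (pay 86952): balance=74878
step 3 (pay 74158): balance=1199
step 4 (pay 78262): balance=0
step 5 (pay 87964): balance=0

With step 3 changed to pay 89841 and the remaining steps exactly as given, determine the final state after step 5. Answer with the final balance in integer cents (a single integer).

0

(re-executing from step 3 with the substitution; state before step 3: balance=74878)
step 3 (pay 89841): balance=0
step 4 (pay 78262): balance=0
step 5 (pay 87964): balance=0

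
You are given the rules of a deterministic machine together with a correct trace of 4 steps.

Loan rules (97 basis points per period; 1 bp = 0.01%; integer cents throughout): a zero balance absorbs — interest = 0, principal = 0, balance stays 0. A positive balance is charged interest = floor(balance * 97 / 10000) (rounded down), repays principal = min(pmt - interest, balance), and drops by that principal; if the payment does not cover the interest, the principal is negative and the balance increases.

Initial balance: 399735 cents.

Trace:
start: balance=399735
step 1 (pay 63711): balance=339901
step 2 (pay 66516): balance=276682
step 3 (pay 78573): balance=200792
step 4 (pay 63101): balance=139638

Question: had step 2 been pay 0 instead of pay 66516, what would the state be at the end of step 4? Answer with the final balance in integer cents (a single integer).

207452

(re-executing from step 2 with the substitution; state before step 2: balance=339901)
step 2 (pay 0): balance=343198
step 3 (pay 78573): balance=267954
step 4 (pay 63101): balance=207452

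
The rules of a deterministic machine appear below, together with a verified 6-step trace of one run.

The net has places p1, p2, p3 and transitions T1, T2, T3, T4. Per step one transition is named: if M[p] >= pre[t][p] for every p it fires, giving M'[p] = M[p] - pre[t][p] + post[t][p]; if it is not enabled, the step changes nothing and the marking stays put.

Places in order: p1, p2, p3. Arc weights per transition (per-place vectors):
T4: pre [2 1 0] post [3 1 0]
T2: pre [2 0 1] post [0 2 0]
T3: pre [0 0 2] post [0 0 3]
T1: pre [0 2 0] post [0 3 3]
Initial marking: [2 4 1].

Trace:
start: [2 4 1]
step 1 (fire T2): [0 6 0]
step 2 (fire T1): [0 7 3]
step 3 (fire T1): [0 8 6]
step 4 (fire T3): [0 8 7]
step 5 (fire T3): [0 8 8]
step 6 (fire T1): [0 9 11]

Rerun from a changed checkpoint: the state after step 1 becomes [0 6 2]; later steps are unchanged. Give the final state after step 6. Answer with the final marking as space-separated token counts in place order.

0 9 13

state after step 1 := [0 6 2]
step 2 (fire T1): [0 7 5]
step 3 (fire T1): [0 8 8]
step 4 (fire T3): [0 8 9]
step 5 (fire T3): [0 8 10]
step 6 (fire T1): [0 9 13]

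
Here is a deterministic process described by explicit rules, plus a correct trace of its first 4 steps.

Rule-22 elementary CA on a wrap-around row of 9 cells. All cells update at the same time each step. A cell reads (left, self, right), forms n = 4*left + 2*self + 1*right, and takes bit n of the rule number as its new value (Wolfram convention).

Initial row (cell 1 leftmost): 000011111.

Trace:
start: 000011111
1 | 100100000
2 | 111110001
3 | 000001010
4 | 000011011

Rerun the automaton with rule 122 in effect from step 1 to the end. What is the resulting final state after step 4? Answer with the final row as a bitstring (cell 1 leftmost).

(re-executing steps 1..4 under rule 122; state before step 1: 000011111)
1 | 100110001
2 | 111111011
3 | 000001110
4 | 000011011

000011011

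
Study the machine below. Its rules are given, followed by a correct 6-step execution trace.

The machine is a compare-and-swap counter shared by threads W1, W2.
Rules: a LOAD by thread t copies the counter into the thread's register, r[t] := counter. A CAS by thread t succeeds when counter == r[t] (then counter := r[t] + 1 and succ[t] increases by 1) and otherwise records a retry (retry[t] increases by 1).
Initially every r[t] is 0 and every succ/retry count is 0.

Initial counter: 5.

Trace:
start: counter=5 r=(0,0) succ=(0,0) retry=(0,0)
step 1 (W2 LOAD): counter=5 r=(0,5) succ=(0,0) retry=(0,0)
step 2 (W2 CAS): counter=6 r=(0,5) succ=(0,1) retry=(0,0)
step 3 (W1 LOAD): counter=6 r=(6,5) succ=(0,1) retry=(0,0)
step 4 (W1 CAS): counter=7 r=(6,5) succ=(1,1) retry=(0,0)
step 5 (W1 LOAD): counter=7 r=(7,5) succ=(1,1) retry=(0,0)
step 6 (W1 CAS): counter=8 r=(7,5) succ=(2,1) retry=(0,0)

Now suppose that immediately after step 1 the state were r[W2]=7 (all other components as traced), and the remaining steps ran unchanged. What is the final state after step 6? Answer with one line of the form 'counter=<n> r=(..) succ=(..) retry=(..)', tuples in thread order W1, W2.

state after step 1 := counter=5 r=(0,7) succ=(0,0) retry=(0,0)
step 2 (W2 CAS): counter=5 r=(0,7) succ=(0,0) retry=(0,1)
step 3 (W1 LOAD): counter=5 r=(5,7) succ=(0,0) retry=(0,1)
step 4 (W1 CAS): counter=6 r=(5,7) succ=(1,0) retry=(0,1)
step 5 (W1 LOAD): counter=6 r=(6,7) succ=(1,0) retry=(0,1)
step 6 (W1 CAS): counter=7 r=(6,7) succ=(2,0) retry=(0,1)

counter=7 r=(6,7) succ=(2,0) retry=(0,1)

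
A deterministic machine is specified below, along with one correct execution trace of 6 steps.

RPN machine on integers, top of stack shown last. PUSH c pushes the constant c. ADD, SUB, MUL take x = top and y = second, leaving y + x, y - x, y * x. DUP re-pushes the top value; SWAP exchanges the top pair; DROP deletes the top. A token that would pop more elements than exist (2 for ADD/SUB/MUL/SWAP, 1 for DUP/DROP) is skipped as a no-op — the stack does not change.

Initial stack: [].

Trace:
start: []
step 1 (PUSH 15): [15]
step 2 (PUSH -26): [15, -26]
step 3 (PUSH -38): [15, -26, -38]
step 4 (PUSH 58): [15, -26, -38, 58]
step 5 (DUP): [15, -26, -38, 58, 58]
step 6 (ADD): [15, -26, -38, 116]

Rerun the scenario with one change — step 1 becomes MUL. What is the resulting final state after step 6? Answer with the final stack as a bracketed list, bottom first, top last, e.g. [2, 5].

[-26, -38, 116]

(re-executing from step 1 with the substitution; state before step 1: [])
step 1 (MUL): []
step 2 (PUSH -26): [-26]
step 3 (PUSH -38): [-26, -38]
step 4 (PUSH 58): [-26, -38, 58]
step 5 (DUP): [-26, -38, 58, 58]
step 6 (ADD): [-26, -38, 116]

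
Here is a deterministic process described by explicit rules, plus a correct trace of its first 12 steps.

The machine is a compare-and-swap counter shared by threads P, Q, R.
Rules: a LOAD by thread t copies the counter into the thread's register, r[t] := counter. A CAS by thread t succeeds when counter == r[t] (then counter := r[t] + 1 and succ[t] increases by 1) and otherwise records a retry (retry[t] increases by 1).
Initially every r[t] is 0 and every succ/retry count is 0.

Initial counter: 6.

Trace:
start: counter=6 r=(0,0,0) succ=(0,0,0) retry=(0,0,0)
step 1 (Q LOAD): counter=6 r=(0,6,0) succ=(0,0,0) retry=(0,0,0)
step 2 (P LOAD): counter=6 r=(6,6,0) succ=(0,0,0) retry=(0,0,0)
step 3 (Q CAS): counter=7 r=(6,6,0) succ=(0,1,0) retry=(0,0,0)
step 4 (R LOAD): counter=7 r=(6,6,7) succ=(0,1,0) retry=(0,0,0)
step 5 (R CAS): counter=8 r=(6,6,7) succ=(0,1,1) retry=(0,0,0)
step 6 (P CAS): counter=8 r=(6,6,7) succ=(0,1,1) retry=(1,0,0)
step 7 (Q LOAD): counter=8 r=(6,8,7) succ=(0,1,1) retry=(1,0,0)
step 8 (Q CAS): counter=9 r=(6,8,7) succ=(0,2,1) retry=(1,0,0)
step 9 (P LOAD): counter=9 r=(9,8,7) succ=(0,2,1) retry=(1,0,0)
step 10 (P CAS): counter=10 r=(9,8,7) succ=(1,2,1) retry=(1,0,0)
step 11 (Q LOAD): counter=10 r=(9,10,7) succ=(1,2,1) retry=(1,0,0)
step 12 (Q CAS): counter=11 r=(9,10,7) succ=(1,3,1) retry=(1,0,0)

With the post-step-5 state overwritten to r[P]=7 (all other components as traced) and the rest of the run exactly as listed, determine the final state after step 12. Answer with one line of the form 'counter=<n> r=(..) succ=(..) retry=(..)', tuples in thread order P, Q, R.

counter=11 r=(9,10,7) succ=(1,3,1) retry=(1,0,0)

state after step 5 := counter=8 r=(7,6,7) succ=(0,1,1) retry=(0,0,0)
step 6 (P CAS): counter=8 r=(7,6,7) succ=(0,1,1) retry=(1,0,0)
step 7 (Q LOAD): counter=8 r=(7,8,7) succ=(0,1,1) retry=(1,0,0)
step 8 (Q CAS): counter=9 r=(7,8,7) succ=(0,2,1) retry=(1,0,0)
step 9 (P LOAD): counter=9 r=(9,8,7) succ=(0,2,1) retry=(1,0,0)
step 10 (P CAS): counter=10 r=(9,8,7) succ=(1,2,1) retry=(1,0,0)
step 11 (Q LOAD): counter=10 r=(9,10,7) succ=(1,2,1) retry=(1,0,0)
step 12 (Q CAS): counter=11 r=(9,10,7) succ=(1,3,1) retry=(1,0,0)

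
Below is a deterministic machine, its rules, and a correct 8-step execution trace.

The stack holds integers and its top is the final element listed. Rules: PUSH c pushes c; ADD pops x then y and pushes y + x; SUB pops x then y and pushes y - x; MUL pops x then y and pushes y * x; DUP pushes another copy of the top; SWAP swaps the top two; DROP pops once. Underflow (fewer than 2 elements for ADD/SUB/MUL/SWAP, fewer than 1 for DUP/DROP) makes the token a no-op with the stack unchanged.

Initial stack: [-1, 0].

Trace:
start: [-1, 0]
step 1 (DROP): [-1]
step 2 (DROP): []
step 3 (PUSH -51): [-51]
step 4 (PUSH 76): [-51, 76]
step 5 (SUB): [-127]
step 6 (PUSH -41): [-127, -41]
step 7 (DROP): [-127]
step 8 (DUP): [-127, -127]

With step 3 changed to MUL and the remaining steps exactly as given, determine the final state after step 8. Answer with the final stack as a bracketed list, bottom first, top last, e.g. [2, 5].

[76, 76]

(re-executing from step 3 with the substitution; state before step 3: [])
step 3 (MUL): []
step 4 (PUSH 76): [76]
step 5 (SUB): [76]
step 6 (PUSH -41): [76, -41]
step 7 (DROP): [76]
step 8 (DUP): [76, 76]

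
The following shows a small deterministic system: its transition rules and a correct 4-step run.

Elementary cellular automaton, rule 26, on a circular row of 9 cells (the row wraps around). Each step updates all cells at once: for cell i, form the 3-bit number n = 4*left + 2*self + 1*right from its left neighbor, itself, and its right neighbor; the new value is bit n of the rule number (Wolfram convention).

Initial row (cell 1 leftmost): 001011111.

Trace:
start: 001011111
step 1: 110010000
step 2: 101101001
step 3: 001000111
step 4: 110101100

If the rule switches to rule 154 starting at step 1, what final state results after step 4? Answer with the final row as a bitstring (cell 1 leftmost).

(re-executing steps 1..4 under rule 154; state before step 1: 001011111)
step 1: 110011110
step 2: 101111100
step 3: 001111011
step 4: 111110010

111110010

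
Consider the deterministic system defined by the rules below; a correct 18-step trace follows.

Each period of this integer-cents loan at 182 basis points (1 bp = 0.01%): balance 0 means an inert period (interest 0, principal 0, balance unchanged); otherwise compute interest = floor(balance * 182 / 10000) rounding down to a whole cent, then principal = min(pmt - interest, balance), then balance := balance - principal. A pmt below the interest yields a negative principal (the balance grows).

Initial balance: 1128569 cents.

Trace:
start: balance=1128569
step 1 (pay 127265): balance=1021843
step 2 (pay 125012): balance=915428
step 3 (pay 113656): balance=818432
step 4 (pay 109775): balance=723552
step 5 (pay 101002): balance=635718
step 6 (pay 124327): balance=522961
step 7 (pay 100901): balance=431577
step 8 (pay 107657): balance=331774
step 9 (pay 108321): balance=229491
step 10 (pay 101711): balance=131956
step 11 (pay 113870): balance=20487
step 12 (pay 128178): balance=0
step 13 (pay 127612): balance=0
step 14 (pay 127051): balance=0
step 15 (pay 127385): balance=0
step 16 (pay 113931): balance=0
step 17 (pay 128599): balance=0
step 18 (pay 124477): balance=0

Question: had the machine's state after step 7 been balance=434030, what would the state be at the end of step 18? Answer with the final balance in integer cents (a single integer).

0

state after step 7 := balance=434030
step 8 (pay 107657): balance=334272
step 9 (pay 108321): balance=232034
step 10 (pay 101711): balance=134546
step 11 (pay 113870): balance=23124
step 12 (pay 128178): balance=0
step 13 (pay 127612): balance=0
step 14 (pay 127051): balance=0
step 15 (pay 127385): balance=0
step 16 (pay 113931): balance=0
step 17 (pay 128599): balance=0
step 18 (pay 124477): balance=0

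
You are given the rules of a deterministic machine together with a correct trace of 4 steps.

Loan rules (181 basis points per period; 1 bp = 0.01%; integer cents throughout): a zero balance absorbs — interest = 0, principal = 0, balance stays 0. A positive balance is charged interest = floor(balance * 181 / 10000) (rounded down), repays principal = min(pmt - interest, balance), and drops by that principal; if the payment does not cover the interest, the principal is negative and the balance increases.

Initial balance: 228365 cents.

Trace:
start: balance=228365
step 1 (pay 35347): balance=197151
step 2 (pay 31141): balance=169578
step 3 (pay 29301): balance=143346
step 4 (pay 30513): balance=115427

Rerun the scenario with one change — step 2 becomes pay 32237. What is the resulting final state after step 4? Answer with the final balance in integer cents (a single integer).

114291

(re-executing from step 2 with the substitution; state before step 2: balance=197151)
step 2 (pay 32237): balance=168482
step 3 (pay 29301): balance=142230
step 4 (pay 30513): balance=114291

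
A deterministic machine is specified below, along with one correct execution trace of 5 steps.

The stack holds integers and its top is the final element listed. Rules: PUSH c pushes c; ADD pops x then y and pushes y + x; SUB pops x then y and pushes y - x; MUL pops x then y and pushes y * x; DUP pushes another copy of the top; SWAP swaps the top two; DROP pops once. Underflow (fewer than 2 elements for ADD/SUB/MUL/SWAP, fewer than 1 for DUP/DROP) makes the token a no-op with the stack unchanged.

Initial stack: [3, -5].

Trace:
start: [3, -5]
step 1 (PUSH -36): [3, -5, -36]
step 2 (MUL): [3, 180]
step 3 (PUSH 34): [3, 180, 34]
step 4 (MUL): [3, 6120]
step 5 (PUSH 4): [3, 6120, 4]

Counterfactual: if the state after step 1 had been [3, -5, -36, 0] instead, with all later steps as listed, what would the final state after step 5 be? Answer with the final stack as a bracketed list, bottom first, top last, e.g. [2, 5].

[3, -5, 0, 4]

state after step 1 := [3, -5, -36, 0]
step 2 (MUL): [3, -5, 0]
step 3 (PUSH 34): [3, -5, 0, 34]
step 4 (MUL): [3, -5, 0]
step 5 (PUSH 4): [3, -5, 0, 4]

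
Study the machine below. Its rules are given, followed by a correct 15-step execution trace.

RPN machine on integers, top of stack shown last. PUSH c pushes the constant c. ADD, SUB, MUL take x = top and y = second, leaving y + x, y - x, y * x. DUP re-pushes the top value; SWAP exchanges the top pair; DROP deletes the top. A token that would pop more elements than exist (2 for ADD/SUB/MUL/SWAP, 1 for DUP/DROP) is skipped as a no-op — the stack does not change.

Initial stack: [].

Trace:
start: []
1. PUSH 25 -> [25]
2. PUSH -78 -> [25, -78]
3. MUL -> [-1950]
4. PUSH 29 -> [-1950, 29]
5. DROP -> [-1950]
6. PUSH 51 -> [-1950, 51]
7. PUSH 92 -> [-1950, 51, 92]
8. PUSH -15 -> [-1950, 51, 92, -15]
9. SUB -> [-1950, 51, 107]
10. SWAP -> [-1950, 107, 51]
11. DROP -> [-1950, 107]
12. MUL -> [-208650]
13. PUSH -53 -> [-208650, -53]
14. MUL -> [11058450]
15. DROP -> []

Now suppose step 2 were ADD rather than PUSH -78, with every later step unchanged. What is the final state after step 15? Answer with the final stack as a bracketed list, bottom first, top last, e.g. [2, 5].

[]

(re-executing from step 2 with the substitution; state before step 2: [25])
2. ADD -> [25]
3. MUL -> [25]
4. PUSH 29 -> [25, 29]
5. DROP -> [25]
6. PUSH 51 -> [25, 51]
7. PUSH 92 -> [25, 51, 92]
8. PUSH -15 -> [25, 51, 92, -15]
9. SUB -> [25, 51, 107]
10. SWAP -> [25, 107, 51]
11. DROP -> [25, 107]
12. MUL -> [2675]
13. PUSH -53 -> [2675, -53]
14. MUL -> [-141775]
15. DROP -> []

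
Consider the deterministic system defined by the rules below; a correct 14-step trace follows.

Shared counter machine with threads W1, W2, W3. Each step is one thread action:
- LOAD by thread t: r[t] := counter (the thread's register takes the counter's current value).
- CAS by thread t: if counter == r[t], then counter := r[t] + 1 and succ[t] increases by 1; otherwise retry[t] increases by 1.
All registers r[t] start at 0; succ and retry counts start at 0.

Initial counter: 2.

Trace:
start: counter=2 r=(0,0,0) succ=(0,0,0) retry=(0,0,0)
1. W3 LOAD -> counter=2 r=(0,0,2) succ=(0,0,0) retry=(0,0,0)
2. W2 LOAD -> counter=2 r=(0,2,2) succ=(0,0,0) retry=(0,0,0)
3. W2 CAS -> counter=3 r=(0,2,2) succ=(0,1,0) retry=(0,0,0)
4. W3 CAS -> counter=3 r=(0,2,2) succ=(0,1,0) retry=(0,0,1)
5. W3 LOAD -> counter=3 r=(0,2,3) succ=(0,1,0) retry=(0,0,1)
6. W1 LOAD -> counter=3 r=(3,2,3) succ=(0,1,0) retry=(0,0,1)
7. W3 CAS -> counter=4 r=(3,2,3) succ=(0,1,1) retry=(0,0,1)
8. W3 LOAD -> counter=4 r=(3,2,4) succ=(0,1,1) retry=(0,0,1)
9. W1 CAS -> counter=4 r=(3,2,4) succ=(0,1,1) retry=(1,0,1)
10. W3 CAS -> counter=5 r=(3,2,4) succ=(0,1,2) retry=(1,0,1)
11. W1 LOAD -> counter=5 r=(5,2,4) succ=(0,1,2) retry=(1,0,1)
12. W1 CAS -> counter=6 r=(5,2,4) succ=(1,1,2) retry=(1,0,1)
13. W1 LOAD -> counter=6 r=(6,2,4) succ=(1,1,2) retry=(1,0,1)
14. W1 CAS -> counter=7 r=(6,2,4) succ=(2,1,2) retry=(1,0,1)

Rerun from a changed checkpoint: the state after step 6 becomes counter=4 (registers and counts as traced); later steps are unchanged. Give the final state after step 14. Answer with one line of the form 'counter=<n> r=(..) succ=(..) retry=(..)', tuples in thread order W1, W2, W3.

state after step 6 := counter=4 r=(3,2,3) succ=(0,1,0) retry=(0,0,1)
7. W3 CAS -> counter=4 r=(3,2,3) succ=(0,1,0) retry=(0,0,2)
8. W3 LOAD -> counter=4 r=(3,2,4) succ=(0,1,0) retry=(0,0,2)
9. W1 CAS -> counter=4 r=(3,2,4) succ=(0,1,0) retry=(1,0,2)
10. W3 CAS -> counter=5 r=(3,2,4) succ=(0,1,1) retry=(1,0,2)
11. W1 LOAD -> counter=5 r=(5,2,4) succ=(0,1,1) retry=(1,0,2)
12. W1 CAS -> counter=6 r=(5,2,4) succ=(1,1,1) retry=(1,0,2)
13. W1 LOAD -> counter=6 r=(6,2,4) succ=(1,1,1) retry=(1,0,2)
14. W1 CAS -> counter=7 r=(6,2,4) succ=(2,1,1) retry=(1,0,2)

counter=7 r=(6,2,4) succ=(2,1,1) retry=(1,0,2)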